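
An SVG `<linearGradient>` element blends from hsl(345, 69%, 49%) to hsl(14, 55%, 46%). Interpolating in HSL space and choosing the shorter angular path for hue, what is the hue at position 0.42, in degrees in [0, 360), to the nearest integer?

Hue: 14 − 345 = -331°, but |-331| > 180 so the shorter arc goes the other way: Δh = -331 + 360 = 29°.
H = 345 + 0.42 × (29) = 357.18 → 357°

357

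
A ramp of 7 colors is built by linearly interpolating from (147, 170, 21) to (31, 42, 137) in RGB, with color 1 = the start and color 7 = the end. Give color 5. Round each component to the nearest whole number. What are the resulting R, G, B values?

(70, 85, 98)

With 7 swatches and endpoints inclusive, swatch 5 sits at t = (5 − 1)/(7 − 1) = 4/6 ≈ 0.6667.
R = 147 + 0.6667 × (31 − 147) = 69.663 → 70
G = 170 + 0.6667 × (42 − 170) = 84.662 → 85
B = 21 + 0.6667 × (137 − 21) = 98.337 → 98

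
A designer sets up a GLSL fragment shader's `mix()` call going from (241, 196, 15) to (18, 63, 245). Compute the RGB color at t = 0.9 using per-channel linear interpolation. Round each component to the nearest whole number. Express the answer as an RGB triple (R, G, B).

(40, 76, 222)

R = 241 + 0.9 × (18 − 241) = 241 + 0.9 × -223 = 40.3 → 40
G = 196 + 0.9 × (63 − 196) = 196 + 0.9 × -133 = 76.3 → 76
B = 15 + 0.9 × (245 − 15) = 15 + 0.9 × 230 = 222 → 222
So the blended color is (40, 76, 222), about #284cde.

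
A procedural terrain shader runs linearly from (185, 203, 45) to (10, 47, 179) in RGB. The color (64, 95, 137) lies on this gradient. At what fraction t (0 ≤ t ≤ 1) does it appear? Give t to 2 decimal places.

Invert the lerp on the R channel (largest span, 175): t = (64 − 185) / (10 − 185) = -121/-175 = 0.69143.
Check on G: (95 − 203)/(47 − 203) = 0.6923 ✓

0.69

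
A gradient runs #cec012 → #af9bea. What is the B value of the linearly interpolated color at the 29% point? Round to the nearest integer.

B₁ = 18 (from #cec012), B₂ = 234 (from #af9bea).
B = 18 + 0.29 × (234 − 18) = 80.64 → 81

81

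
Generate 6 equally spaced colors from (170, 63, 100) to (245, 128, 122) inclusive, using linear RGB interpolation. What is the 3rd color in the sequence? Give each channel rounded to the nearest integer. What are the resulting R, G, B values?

(200, 89, 109)

With 6 swatches and endpoints inclusive, swatch 3 sits at t = (3 − 1)/(6 − 1) = 2/5 ≈ 0.4.
R = 170 + 0.4 × (245 − 170) = 200 → 200
G = 63 + 0.4 × (128 − 63) = 89 → 89
B = 100 + 0.4 × (122 − 100) = 108.8 → 109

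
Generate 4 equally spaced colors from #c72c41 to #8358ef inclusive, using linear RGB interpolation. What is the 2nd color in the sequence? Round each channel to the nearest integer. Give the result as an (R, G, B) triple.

With 4 swatches and endpoints inclusive, swatch 2 sits at t = (2 − 1)/(4 − 1) = 1/3 ≈ 0.3333.
#c72c41 → (199, 44, 65); #8358ef → (131, 88, 239).
R = 199 + 0.3333 × (131 − 199) = 176.336 → 176
G = 44 + 0.3333 × (88 − 44) = 58.665 → 59
B = 65 + 0.3333 × (239 − 65) = 122.994 → 123

(176, 59, 123)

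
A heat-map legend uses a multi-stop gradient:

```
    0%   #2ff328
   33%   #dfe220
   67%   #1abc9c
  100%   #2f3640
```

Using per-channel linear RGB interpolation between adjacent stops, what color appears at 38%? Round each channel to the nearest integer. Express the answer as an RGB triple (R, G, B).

38% lies between the 33% and 67% stops, so the local fraction is t = (38 − 33)/(67 − 33) = 5/34 ≈ 0.1471.
#dfe220 → (223, 226, 32); #1abc9c → (26, 188, 156).
R = 223 + 0.1471 × (26 − 223) = 194.021 → 194
G = 226 + 0.1471 × (188 − 226) = 220.41 → 220
B = 32 + 0.1471 × (156 − 32) = 50.24 → 50

(194, 220, 50)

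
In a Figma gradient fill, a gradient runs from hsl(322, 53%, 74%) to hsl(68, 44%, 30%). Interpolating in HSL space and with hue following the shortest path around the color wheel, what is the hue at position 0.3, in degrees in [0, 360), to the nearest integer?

354

Hue: 68 − 322 = -254°, but |-254| > 180 so the shorter arc goes the other way: Δh = -254 + 360 = 106°.
H = 322 + 0.3 × (106) = 353.8 → 354°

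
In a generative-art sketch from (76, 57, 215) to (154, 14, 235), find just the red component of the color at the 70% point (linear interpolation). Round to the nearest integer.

131

R = 76 + 0.7 × (154 − 76) = 130.6 → 131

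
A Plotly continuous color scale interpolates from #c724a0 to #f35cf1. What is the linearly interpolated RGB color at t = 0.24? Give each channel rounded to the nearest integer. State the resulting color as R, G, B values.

(210, 49, 179)

#c724a0 → (199, 36, 160); #f35cf1 → (243, 92, 241).
R = 199 + 0.24 × (243 − 199) = 199 + 0.24 × 44 = 209.56 → 210
G = 36 + 0.24 × (92 − 36) = 36 + 0.24 × 56 = 49.44 → 49
B = 160 + 0.24 × (241 − 160) = 160 + 0.24 × 81 = 179.44 → 179
So the blended color is (210, 49, 179), about #d231b3.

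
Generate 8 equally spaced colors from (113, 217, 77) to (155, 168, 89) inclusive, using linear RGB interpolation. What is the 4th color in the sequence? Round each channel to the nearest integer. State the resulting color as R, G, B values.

With 8 swatches and endpoints inclusive, swatch 4 sits at t = (4 − 1)/(8 − 1) = 3/7 ≈ 0.4286.
R = 113 + 0.4286 × (155 − 113) = 131.001 → 131
G = 217 + 0.4286 × (168 − 217) = 195.999 → 196
B = 77 + 0.4286 × (89 − 77) = 82.143 → 82

(131, 196, 82)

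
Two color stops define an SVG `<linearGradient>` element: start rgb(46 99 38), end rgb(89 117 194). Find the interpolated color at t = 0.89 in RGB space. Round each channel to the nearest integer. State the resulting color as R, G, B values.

(84, 115, 177)

R = 46 + 0.89 × (89 − 46) = 46 + 0.89 × 43 = 84.27 → 84
G = 99 + 0.89 × (117 − 99) = 99 + 0.89 × 18 = 115.02 → 115
B = 38 + 0.89 × (194 − 38) = 38 + 0.89 × 156 = 176.84 → 177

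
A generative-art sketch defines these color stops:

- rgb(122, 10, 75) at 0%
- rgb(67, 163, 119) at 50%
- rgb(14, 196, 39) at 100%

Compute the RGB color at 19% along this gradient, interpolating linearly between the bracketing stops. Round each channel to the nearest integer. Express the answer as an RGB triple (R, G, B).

19% lies between the 0% and 50% stops, so the local fraction is t = (19 − 0)/(50 − 0) = 19/50 ≈ 0.38.
R = 122 + 0.38 × (67 − 122) = 101.1 → 101
G = 10 + 0.38 × (163 − 10) = 68.14 → 68
B = 75 + 0.38 × (119 − 75) = 91.72 → 92

(101, 68, 92)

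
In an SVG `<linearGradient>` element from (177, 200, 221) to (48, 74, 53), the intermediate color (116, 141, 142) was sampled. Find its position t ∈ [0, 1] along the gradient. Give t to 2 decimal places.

0.47

Invert the lerp on the B channel (largest span, 168): t = (142 − 221) / (53 − 221) = -79/-168 = 0.47024.
Check on R: (116 − 177)/(48 − 177) = 0.4729 ✓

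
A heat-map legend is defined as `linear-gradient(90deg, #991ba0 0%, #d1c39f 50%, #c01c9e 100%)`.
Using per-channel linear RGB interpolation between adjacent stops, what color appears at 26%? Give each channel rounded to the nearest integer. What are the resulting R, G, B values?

(182, 114, 159)

26% lies between the 0% and 50% stops, so the local fraction is t = (26 − 0)/(50 − 0) = 26/50 ≈ 0.52.
#991ba0 → (153, 27, 160); #d1c39f → (209, 195, 159).
R = 153 + 0.52 × (209 − 153) = 182.12 → 182
G = 27 + 0.52 × (195 − 27) = 114.36 → 114
B = 160 + 0.52 × (159 − 160) = 159.48 → 159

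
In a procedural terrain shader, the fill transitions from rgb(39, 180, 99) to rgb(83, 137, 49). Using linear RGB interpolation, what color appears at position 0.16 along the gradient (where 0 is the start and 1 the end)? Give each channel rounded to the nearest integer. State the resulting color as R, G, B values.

(46, 173, 91)

R = 39 + 0.16 × (83 − 39) = 39 + 0.16 × 44 = 46.04 → 46
G = 180 + 0.16 × (137 − 180) = 180 + 0.16 × -43 = 173.12 → 173
B = 99 + 0.16 × (49 − 99) = 99 + 0.16 × -50 = 91 → 91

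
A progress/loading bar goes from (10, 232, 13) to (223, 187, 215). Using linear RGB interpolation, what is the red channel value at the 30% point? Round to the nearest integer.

74

R = 10 + 0.3 × (223 − 10) = 73.9 → 74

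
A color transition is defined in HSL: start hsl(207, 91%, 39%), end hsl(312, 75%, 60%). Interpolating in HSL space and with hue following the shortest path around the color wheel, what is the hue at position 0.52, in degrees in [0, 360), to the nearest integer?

262

Hue arc: Δh = 312 − 207 = 105° (|Δh| ≤ 180, already the shorter path).
H = 207 + 0.52 × (105) = 261.6 → 262°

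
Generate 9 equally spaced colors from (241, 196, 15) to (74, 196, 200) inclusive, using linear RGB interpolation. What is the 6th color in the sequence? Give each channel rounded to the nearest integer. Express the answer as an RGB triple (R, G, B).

(137, 196, 131)

With 9 swatches and endpoints inclusive, swatch 6 sits at t = (6 − 1)/(9 − 1) = 5/8 ≈ 0.625.
R = 241 + 0.625 × (74 − 241) = 136.625 → 137
G = 196 + 0.625 × (196 − 196) = 196 → 196
B = 15 + 0.625 × (200 − 15) = 130.625 → 131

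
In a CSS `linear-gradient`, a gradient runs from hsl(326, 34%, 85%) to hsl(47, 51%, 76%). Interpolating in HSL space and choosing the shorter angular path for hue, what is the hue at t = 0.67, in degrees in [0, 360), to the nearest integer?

Hue: 47 − 326 = -279°, but |-279| > 180 so the shorter arc goes the other way: Δh = -279 + 360 = 81°.
H = 326 + 0.67 × (81) = 380.27 → 380 → 380 mod 360 = 20°

20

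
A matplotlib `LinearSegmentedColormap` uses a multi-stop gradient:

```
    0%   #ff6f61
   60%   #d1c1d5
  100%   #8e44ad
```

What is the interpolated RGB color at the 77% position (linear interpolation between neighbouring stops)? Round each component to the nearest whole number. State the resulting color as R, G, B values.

(181, 140, 196)

77% lies between the 60% and 100% stops, so the local fraction is t = (77 − 60)/(100 − 60) = 17/40 ≈ 0.425.
#d1c1d5 → (209, 193, 213); #8e44ad → (142, 68, 173).
R = 209 + 0.425 × (142 − 209) = 180.525 → 181
G = 193 + 0.425 × (68 − 193) = 139.875 → 140
B = 213 + 0.425 × (173 − 213) = 196 → 196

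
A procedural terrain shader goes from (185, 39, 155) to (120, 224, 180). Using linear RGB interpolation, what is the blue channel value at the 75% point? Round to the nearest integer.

174

B = 155 + 0.75 × (180 − 155) = 173.75 → 174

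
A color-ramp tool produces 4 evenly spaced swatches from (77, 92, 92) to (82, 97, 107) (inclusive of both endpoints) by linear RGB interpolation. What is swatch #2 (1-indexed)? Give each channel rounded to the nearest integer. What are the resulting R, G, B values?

With 4 swatches and endpoints inclusive, swatch 2 sits at t = (2 − 1)/(4 − 1) = 1/3 ≈ 0.3333.
R = 77 + 0.3333 × (82 − 77) = 78.666 → 79
G = 92 + 0.3333 × (97 − 92) = 93.666 → 94
B = 92 + 0.3333 × (107 − 92) = 96.999 → 97

(79, 94, 97)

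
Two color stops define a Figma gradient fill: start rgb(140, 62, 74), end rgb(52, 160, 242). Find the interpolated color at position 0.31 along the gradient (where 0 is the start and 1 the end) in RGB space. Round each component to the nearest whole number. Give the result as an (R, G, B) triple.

R = 140 + 0.31 × (52 − 140) = 140 + 0.31 × -88 = 112.72 → 113
G = 62 + 0.31 × (160 − 62) = 62 + 0.31 × 98 = 92.38 → 92
B = 74 + 0.31 × (242 − 74) = 74 + 0.31 × 168 = 126.08 → 126

(113, 92, 126)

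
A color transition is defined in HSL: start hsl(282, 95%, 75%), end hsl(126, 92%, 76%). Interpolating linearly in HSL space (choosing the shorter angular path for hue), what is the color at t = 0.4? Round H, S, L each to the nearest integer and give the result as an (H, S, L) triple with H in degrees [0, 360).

(220, 94, 75)

Hue arc: Δh = 126 − 282 = -156° (|Δh| ≤ 180, already the shorter path).
H = 282 + 0.4 × (-156) = 219.6 → 220°
S = 95 + 0.4 × (92 − 95) = 93.8 → 94%
L = 75 + 0.4 × (76 − 75) = 75.4 → 75%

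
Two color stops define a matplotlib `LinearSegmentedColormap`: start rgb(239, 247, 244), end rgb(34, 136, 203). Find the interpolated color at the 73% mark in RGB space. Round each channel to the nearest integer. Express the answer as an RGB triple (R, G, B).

(89, 166, 214)

73% corresponds to t = 0.73.
R = 239 + 0.73 × (34 − 239) = 239 + 0.73 × -205 = 89.35 → 89
G = 247 + 0.73 × (136 − 247) = 247 + 0.73 × -111 = 165.97 → 166
B = 244 + 0.73 × (203 − 244) = 244 + 0.73 × -41 = 214.07 → 214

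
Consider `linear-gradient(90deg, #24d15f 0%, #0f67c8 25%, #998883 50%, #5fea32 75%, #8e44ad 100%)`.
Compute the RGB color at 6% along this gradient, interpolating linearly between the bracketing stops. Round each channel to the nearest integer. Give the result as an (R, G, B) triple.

(31, 184, 120)

6% lies between the 0% and 25% stops, so the local fraction is t = (6 − 0)/(25 − 0) = 6/25 ≈ 0.24.
#24d15f → (36, 209, 95); #0f67c8 → (15, 103, 200).
R = 36 + 0.24 × (15 − 36) = 30.96 → 31
G = 209 + 0.24 × (103 − 209) = 183.56 → 184
B = 95 + 0.24 × (200 − 95) = 120.2 → 120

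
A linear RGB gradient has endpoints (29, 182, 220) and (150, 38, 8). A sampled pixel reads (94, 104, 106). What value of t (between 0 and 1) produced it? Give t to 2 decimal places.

0.54

Invert the lerp on the B channel (largest span, 212): t = (106 − 220) / (8 − 220) = -114/-212 = 0.53774.
Check on R: (94 − 29)/(150 − 29) = 0.5372 ✓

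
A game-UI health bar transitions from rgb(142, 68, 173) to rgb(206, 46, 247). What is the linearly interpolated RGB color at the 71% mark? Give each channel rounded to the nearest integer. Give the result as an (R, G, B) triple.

71% corresponds to t = 0.71.
R = 142 + 0.71 × (206 − 142) = 142 + 0.71 × 64 = 187.44 → 187
G = 68 + 0.71 × (46 − 68) = 68 + 0.71 × -22 = 52.38 → 52
B = 173 + 0.71 × (247 − 173) = 173 + 0.71 × 74 = 225.54 → 226

(187, 52, 226)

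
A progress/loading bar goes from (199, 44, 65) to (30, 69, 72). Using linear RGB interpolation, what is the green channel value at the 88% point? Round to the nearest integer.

G = 44 + 0.88 × (69 − 44) = 66 → 66

66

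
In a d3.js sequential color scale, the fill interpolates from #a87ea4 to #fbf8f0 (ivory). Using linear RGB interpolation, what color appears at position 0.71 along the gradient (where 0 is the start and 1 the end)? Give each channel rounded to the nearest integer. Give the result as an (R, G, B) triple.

#a87ea4 → (168, 126, 164); #fbf8f0 → (251, 248, 240).
R = 168 + 0.71 × (251 − 168) = 168 + 0.71 × 83 = 226.93 → 227
G = 126 + 0.71 × (248 − 126) = 126 + 0.71 × 122 = 212.62 → 213
B = 164 + 0.71 × (240 − 164) = 164 + 0.71 × 76 = 217.96 → 218

(227, 213, 218)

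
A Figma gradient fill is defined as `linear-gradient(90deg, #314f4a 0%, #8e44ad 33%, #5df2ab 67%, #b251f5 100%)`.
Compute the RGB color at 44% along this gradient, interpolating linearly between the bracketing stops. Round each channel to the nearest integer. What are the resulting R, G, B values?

44% lies between the 33% and 67% stops, so the local fraction is t = (44 − 33)/(67 − 33) = 11/34 ≈ 0.3235.
#8e44ad → (142, 68, 173); #5df2ab → (93, 242, 171).
R = 142 + 0.3235 × (93 − 142) = 126.148 → 126
G = 68 + 0.3235 × (242 − 68) = 124.289 → 124
B = 173 + 0.3235 × (171 − 173) = 172.353 → 172

(126, 124, 172)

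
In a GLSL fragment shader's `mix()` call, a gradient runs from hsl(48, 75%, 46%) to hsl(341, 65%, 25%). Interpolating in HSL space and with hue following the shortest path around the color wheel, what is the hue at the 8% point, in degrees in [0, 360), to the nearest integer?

43

Hue: 341 − 48 = 293°, but |293| > 180 so the shorter arc goes the other way: Δh = 293 − 360 = -67°.
H = 48 + 0.08 × (-67) = 42.64 → 43°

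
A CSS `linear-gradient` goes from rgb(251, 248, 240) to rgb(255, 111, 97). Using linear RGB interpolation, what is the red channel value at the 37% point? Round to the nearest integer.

252

R = 251 + 0.37 × (255 − 251) = 252.48 → 252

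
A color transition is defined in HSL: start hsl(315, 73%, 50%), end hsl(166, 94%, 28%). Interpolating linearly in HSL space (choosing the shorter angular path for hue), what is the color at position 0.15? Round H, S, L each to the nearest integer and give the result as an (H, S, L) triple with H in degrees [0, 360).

(293, 76, 47)

Hue arc: Δh = 166 − 315 = -149° (|Δh| ≤ 180, already the shorter path).
H = 315 + 0.15 × (-149) = 292.65 → 293°
S = 73 + 0.15 × (94 − 73) = 76.15 → 76%
L = 50 + 0.15 × (28 − 50) = 46.7 → 47%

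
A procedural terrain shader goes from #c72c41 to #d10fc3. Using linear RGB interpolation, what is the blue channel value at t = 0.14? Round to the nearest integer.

83

B₁ = 65 (from #c72c41), B₂ = 195 (from #d10fc3).
B = 65 + 0.14 × (195 − 65) = 83.2 → 83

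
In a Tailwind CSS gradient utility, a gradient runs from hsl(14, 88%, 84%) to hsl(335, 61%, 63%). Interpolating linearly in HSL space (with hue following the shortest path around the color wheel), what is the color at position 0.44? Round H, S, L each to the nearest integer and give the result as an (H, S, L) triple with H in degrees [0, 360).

(357, 76, 75)

Hue: 335 − 14 = 321°, but |321| > 180 so the shorter arc goes the other way: Δh = 321 − 360 = -39°.
H = 14 + 0.44 × (-39) = -3.16 → -3 → -3 mod 360 = 357°
S = 88 + 0.44 × (61 − 88) = 76.12 → 76%
L = 84 + 0.44 × (63 − 84) = 74.76 → 75%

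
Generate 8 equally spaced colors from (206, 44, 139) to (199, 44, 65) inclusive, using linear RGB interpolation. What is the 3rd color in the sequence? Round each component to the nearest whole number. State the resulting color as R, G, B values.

With 8 swatches and endpoints inclusive, swatch 3 sits at t = (3 − 1)/(8 − 1) = 2/7 ≈ 0.2857.
R = 206 + 0.2857 × (199 − 206) = 204 → 204
G = 44 + 0.2857 × (44 − 44) = 44 → 44
B = 139 + 0.2857 × (65 − 139) = 117.858 → 118

(204, 44, 118)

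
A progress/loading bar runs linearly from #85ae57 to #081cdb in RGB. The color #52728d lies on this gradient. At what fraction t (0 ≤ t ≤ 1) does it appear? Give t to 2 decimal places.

0.41

Invert the lerp on the G channel (largest span, 146): t = (114 − 174) / (28 − 174) = -60/-146 = 0.41096.
Check on R: (82 − 133)/(8 − 133) = 0.408 ✓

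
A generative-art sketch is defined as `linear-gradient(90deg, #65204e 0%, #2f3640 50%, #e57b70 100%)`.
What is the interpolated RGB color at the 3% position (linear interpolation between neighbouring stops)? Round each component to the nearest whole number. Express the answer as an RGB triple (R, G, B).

(98, 33, 77)

3% lies between the 0% and 50% stops, so the local fraction is t = (3 − 0)/(50 − 0) = 3/50 ≈ 0.06.
#65204e → (101, 32, 78); #2f3640 → (47, 54, 64).
R = 101 + 0.06 × (47 − 101) = 97.76 → 98
G = 32 + 0.06 × (54 − 32) = 33.32 → 33
B = 78 + 0.06 × (64 − 78) = 77.16 → 77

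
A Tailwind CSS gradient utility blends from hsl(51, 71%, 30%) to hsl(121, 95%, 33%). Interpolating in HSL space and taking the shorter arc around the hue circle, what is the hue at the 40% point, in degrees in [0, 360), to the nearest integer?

79

Hue arc: Δh = 121 − 51 = 70° (|Δh| ≤ 180, already the shorter path).
H = 51 + 0.4 × (70) = 79 → 79°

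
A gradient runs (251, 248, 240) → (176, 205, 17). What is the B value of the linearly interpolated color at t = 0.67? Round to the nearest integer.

B = 240 + 0.67 × (17 − 240) = 90.59 → 91

91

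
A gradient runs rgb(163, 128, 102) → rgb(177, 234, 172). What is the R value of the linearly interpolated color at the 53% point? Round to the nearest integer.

170

R = 163 + 0.53 × (177 − 163) = 170.42 → 170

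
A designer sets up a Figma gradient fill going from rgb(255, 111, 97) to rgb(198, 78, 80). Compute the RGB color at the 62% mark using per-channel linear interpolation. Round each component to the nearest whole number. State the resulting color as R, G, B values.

(220, 91, 86)

62% corresponds to t = 0.62.
R = 255 + 0.62 × (198 − 255) = 255 + 0.62 × -57 = 219.66 → 220
G = 111 + 0.62 × (78 − 111) = 111 + 0.62 × -33 = 90.54 → 91
B = 97 + 0.62 × (80 − 97) = 97 + 0.62 × -17 = 86.46 → 86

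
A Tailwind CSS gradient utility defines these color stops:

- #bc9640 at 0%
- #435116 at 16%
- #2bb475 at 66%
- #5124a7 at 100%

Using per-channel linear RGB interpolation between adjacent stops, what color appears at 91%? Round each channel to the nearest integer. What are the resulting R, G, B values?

(71, 74, 154)

91% lies between the 66% and 100% stops, so the local fraction is t = (91 − 66)/(100 − 66) = 25/34 ≈ 0.7353.
#2bb475 → (43, 180, 117); #5124a7 → (81, 36, 167).
R = 43 + 0.7353 × (81 − 43) = 70.941 → 71
G = 180 + 0.7353 × (36 − 180) = 74.117 → 74
B = 117 + 0.7353 × (167 − 117) = 153.765 → 154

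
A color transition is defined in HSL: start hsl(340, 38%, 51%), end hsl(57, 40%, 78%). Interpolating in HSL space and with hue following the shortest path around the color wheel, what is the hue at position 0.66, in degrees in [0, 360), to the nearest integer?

Hue: 57 − 340 = -283°, but |-283| > 180 so the shorter arc goes the other way: Δh = -283 + 360 = 77°.
H = 340 + 0.66 × (77) = 390.82 → 391 → 391 mod 360 = 31°

31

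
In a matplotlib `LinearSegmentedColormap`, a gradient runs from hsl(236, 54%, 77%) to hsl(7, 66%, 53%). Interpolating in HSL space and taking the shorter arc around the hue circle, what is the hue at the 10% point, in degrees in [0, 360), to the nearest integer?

249

Hue: 7 − 236 = -229°, but |-229| > 180 so the shorter arc goes the other way: Δh = -229 + 360 = 131°.
H = 236 + 0.1 × (131) = 249.1 → 249°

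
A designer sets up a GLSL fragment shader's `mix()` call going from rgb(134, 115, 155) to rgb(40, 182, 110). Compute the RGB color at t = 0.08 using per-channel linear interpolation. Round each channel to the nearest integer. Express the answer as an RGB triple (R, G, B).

(126, 120, 151)

R = 134 + 0.08 × (40 − 134) = 134 + 0.08 × -94 = 126.48 → 126
G = 115 + 0.08 × (182 − 115) = 115 + 0.08 × 67 = 120.36 → 120
B = 155 + 0.08 × (110 − 155) = 155 + 0.08 × -45 = 151.4 → 151
So the blended color is (126, 120, 151), about #7e7897.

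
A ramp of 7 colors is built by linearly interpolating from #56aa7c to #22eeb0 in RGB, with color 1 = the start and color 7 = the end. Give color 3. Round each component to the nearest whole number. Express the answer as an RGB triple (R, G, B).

With 7 swatches and endpoints inclusive, swatch 3 sits at t = (3 − 1)/(7 − 1) = 2/6 ≈ 0.3333.
#56aa7c → (86, 170, 124); #22eeb0 → (34, 238, 176).
R = 86 + 0.3333 × (34 − 86) = 68.668 → 69
G = 170 + 0.3333 × (238 − 170) = 192.664 → 193
B = 124 + 0.3333 × (176 − 124) = 141.332 → 141

(69, 193, 141)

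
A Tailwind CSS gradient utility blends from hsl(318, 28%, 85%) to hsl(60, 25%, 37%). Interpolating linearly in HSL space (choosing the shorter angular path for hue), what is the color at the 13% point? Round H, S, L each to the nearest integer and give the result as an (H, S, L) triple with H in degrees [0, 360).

(331, 28, 79)

Hue: 60 − 318 = -258°, but |-258| > 180 so the shorter arc goes the other way: Δh = -258 + 360 = 102°.
H = 318 + 0.13 × (102) = 331.26 → 331°
S = 28 + 0.13 × (25 − 28) = 27.61 → 28%
L = 85 + 0.13 × (37 − 85) = 78.76 → 79%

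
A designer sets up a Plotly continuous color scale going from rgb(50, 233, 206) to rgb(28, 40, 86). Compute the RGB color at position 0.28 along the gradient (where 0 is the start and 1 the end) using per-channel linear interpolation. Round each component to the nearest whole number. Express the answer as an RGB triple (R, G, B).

R = 50 + 0.28 × (28 − 50) = 50 + 0.28 × -22 = 43.84 → 44
G = 233 + 0.28 × (40 − 233) = 233 + 0.28 × -193 = 178.96 → 179
B = 206 + 0.28 × (86 − 206) = 206 + 0.28 × -120 = 172.4 → 172

(44, 179, 172)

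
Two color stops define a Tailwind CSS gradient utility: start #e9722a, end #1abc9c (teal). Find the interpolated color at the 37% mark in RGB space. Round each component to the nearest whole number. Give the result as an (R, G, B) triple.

#e9722a → (233, 114, 42); #1abc9c → (26, 188, 156).
37% corresponds to t = 0.37.
R = 233 + 0.37 × (26 − 233) = 233 + 0.37 × -207 = 156.41 → 156
G = 114 + 0.37 × (188 − 114) = 114 + 0.37 × 74 = 141.38 → 141
B = 42 + 0.37 × (156 − 42) = 42 + 0.37 × 114 = 84.18 → 84

(156, 141, 84)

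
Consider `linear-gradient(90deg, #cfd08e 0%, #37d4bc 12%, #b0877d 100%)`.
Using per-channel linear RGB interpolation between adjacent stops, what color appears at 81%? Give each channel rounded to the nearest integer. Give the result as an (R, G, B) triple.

81% lies between the 12% and 100% stops, so the local fraction is t = (81 − 12)/(100 − 12) = 69/88 ≈ 0.7841.
#37d4bc → (55, 212, 188); #b0877d → (176, 135, 125).
R = 55 + 0.7841 × (176 − 55) = 149.876 → 150
G = 212 + 0.7841 × (135 − 212) = 151.624 → 152
B = 188 + 0.7841 × (125 − 188) = 138.602 → 139

(150, 152, 139)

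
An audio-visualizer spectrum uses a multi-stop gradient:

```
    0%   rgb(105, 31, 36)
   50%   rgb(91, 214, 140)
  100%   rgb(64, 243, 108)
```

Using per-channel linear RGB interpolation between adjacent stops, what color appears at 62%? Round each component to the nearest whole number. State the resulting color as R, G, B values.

(85, 221, 132)

62% lies between the 50% and 100% stops, so the local fraction is t = (62 − 50)/(100 − 50) = 12/50 ≈ 0.24.
R = 91 + 0.24 × (64 − 91) = 84.52 → 85
G = 214 + 0.24 × (243 − 214) = 220.96 → 221
B = 140 + 0.24 × (108 − 140) = 132.32 → 132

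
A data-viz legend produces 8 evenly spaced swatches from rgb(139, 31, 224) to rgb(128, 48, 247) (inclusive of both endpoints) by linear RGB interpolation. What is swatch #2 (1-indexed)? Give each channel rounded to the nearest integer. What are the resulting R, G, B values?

With 8 swatches and endpoints inclusive, swatch 2 sits at t = (2 − 1)/(8 − 1) = 1/7 ≈ 0.1429.
R = 139 + 0.1429 × (128 − 139) = 137.428 → 137
G = 31 + 0.1429 × (48 − 31) = 33.429 → 33
B = 224 + 0.1429 × (247 − 224) = 227.287 → 227

(137, 33, 227)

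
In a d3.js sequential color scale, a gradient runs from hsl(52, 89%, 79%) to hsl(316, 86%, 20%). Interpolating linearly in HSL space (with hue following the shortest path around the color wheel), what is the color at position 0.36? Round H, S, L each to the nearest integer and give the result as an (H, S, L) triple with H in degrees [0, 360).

(17, 88, 58)

Hue: 316 − 52 = 264°, but |264| > 180 so the shorter arc goes the other way: Δh = 264 − 360 = -96°.
H = 52 + 0.36 × (-96) = 17.44 → 17°
S = 89 + 0.36 × (86 − 89) = 87.92 → 88%
L = 79 + 0.36 × (20 − 79) = 57.76 → 58%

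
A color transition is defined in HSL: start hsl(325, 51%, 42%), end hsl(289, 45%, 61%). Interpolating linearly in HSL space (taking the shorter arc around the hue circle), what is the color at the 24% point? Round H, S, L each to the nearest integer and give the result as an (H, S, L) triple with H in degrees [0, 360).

Hue arc: Δh = 289 − 325 = -36° (|Δh| ≤ 180, already the shorter path).
H = 325 + 0.24 × (-36) = 316.36 → 316°
S = 51 + 0.24 × (45 − 51) = 49.56 → 50%
L = 42 + 0.24 × (61 − 42) = 46.56 → 47%

(316, 50, 47)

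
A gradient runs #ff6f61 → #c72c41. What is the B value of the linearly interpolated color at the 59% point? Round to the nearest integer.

78

B₁ = 97 (from #ff6f61), B₂ = 65 (from #c72c41).
B = 97 + 0.59 × (65 − 97) = 78.12 → 78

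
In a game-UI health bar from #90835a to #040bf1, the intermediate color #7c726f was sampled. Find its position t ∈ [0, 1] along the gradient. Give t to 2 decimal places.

0.14

Invert the lerp on the B channel (largest span, 151): t = (111 − 90) / (241 − 90) = 21/151 = 0.13907.
Check on R: (124 − 144)/(4 − 144) = 0.1429 ✓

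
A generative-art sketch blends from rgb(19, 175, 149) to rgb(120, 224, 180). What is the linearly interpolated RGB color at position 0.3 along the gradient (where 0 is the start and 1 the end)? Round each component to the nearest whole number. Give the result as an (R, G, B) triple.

(49, 190, 158)

R = 19 + 0.3 × (120 − 19) = 19 + 0.3 × 101 = 49.3 → 49
G = 175 + 0.3 × (224 − 175) = 175 + 0.3 × 49 = 189.7 → 190
B = 149 + 0.3 × (180 − 149) = 149 + 0.3 × 31 = 158.3 → 158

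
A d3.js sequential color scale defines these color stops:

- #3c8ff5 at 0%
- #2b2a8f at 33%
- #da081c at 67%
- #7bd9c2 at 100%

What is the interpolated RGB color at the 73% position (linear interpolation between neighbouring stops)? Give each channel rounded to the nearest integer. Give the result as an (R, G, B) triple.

(201, 46, 58)

73% lies between the 67% and 100% stops, so the local fraction is t = (73 − 67)/(100 − 67) = 6/33 ≈ 0.1818.
#da081c → (218, 8, 28); #7bd9c2 → (123, 217, 194).
R = 218 + 0.1818 × (123 − 218) = 200.729 → 201
G = 8 + 0.1818 × (217 − 8) = 45.996 → 46
B = 28 + 0.1818 × (194 − 28) = 58.179 → 58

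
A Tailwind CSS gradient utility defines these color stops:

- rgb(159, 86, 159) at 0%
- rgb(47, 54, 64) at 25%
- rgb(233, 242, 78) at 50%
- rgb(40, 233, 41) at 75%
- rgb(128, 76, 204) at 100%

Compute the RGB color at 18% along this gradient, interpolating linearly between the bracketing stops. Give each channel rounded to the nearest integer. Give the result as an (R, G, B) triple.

(78, 63, 91)

18% lies between the 0% and 25% stops, so the local fraction is t = (18 − 0)/(25 − 0) = 18/25 ≈ 0.72.
R = 159 + 0.72 × (47 − 159) = 78.36 → 78
G = 86 + 0.72 × (54 − 86) = 62.96 → 63
B = 159 + 0.72 × (64 − 159) = 90.6 → 91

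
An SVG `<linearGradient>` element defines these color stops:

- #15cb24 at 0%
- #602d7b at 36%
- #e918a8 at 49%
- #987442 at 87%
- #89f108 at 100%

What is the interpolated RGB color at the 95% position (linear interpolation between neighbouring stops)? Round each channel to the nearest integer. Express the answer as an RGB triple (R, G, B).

(143, 193, 30)

95% lies between the 87% and 100% stops, so the local fraction is t = (95 − 87)/(100 − 87) = 8/13 ≈ 0.6154.
#987442 → (152, 116, 66); #89f108 → (137, 241, 8).
R = 152 + 0.6154 × (137 − 152) = 142.769 → 143
G = 116 + 0.6154 × (241 − 116) = 192.925 → 193
B = 66 + 0.6154 × (8 − 66) = 30.307 → 30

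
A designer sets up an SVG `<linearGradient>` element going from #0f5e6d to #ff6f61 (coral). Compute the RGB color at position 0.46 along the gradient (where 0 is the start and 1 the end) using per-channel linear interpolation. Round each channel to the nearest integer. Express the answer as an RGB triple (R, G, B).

#0f5e6d → (15, 94, 109); #ff6f61 → (255, 111, 97).
R = 15 + 0.46 × (255 − 15) = 15 + 0.46 × 240 = 125.4 → 125
G = 94 + 0.46 × (111 − 94) = 94 + 0.46 × 17 = 101.82 → 102
B = 109 + 0.46 × (97 − 109) = 109 + 0.46 × -12 = 103.48 → 103
So the blended color is (125, 102, 103), about #7d6667.

(125, 102, 103)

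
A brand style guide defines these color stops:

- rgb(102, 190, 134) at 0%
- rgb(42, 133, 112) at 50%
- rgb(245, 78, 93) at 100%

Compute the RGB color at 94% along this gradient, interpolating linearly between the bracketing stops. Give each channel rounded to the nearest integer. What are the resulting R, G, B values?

94% lies between the 50% and 100% stops, so the local fraction is t = (94 − 50)/(100 − 50) = 44/50 ≈ 0.88.
R = 42 + 0.88 × (245 − 42) = 220.64 → 221
G = 133 + 0.88 × (78 − 133) = 84.6 → 85
B = 112 + 0.88 × (93 − 112) = 95.28 → 95

(221, 85, 95)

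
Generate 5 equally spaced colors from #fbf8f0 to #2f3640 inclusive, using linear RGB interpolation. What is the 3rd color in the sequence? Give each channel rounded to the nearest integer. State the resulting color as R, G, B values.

With 5 swatches and endpoints inclusive, swatch 3 sits at t = (3 − 1)/(5 − 1) = 2/4 ≈ 0.5.
#fbf8f0 → (251, 248, 240); #2f3640 → (47, 54, 64).
R = 251 + 0.5 × (47 − 251) = 149 → 149
G = 248 + 0.5 × (54 − 248) = 151 → 151
B = 240 + 0.5 × (64 − 240) = 152 → 152

(149, 151, 152)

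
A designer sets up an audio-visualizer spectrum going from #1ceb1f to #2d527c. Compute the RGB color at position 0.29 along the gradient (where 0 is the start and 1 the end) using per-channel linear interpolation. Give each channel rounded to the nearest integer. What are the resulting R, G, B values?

(33, 191, 58)

#1ceb1f → (28, 235, 31); #2d527c → (45, 82, 124).
R = 28 + 0.29 × (45 − 28) = 28 + 0.29 × 17 = 32.93 → 33
G = 235 + 0.29 × (82 − 235) = 235 + 0.29 × -153 = 190.63 → 191
B = 31 + 0.29 × (124 − 31) = 31 + 0.29 × 93 = 57.97 → 58
So the blended color is (33, 191, 58), about #21bf3a.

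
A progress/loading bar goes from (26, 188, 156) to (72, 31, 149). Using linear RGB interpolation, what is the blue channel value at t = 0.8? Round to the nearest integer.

B = 156 + 0.8 × (149 − 156) = 150.4 → 150

150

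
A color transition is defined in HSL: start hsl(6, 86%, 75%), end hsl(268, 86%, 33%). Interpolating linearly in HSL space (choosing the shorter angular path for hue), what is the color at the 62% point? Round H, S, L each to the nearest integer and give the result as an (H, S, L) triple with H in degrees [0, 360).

(305, 86, 49)

Hue: 268 − 6 = 262°, but |262| > 180 so the shorter arc goes the other way: Δh = 262 − 360 = -98°.
H = 6 + 0.62 × (-98) = -54.76 → -55 → -55 mod 360 = 305°
S = 86 + 0.62 × (86 − 86) = 86 → 86%
L = 75 + 0.62 × (33 − 75) = 48.96 → 49%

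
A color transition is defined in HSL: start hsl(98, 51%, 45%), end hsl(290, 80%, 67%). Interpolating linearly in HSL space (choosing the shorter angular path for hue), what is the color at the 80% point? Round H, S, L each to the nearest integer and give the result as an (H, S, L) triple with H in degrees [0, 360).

Hue: 290 − 98 = 192°, but |192| > 180 so the shorter arc goes the other way: Δh = 192 − 360 = -168°.
H = 98 + 0.8 × (-168) = -36.4 → -36 → -36 mod 360 = 324°
S = 51 + 0.8 × (80 − 51) = 74.2 → 74%
L = 45 + 0.8 × (67 − 45) = 62.6 → 63%

(324, 74, 63)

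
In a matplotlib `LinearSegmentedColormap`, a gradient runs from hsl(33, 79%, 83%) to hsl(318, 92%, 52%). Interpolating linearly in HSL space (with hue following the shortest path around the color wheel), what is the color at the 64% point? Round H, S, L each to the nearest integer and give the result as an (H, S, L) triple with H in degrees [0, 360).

Hue: 318 − 33 = 285°, but |285| > 180 so the shorter arc goes the other way: Δh = 285 − 360 = -75°.
H = 33 + 0.64 × (-75) = -15 → -15 → -15 mod 360 = 345°
S = 79 + 0.64 × (92 − 79) = 87.32 → 87%
L = 83 + 0.64 × (52 − 83) = 63.16 → 63%

(345, 87, 63)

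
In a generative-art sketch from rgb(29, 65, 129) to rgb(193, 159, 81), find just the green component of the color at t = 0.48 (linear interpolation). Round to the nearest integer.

G = 65 + 0.48 × (159 − 65) = 110.12 → 110

110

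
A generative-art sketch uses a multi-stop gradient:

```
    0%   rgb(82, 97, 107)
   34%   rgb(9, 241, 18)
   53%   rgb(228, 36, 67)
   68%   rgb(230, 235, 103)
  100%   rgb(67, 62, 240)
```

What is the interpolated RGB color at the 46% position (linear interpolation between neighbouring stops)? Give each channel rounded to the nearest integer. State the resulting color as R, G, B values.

46% lies between the 34% and 53% stops, so the local fraction is t = (46 − 34)/(53 − 34) = 12/19 ≈ 0.6316.
R = 9 + 0.6316 × (228 − 9) = 147.32 → 147
G = 241 + 0.6316 × (36 − 241) = 111.522 → 112
B = 18 + 0.6316 × (67 − 18) = 48.948 → 49

(147, 112, 49)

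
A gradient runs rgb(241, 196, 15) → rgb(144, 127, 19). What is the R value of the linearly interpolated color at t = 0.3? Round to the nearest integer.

212

R = 241 + 0.3 × (144 − 241) = 211.9 → 212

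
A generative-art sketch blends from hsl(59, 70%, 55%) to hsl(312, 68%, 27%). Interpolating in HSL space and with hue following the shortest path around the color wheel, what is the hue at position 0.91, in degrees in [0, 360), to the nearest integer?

Hue: 312 − 59 = 253°, but |253| > 180 so the shorter arc goes the other way: Δh = 253 − 360 = -107°.
H = 59 + 0.91 × (-107) = -38.37 → -38 → -38 mod 360 = 322°

322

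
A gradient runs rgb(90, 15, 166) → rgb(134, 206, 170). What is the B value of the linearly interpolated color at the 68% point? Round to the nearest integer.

169

B = 166 + 0.68 × (170 − 166) = 168.72 → 169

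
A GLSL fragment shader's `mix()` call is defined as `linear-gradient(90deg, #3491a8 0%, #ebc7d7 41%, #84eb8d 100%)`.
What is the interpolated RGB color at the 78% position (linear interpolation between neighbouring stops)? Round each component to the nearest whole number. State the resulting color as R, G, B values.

78% lies between the 41% and 100% stops, so the local fraction is t = (78 − 41)/(100 − 41) = 37/59 ≈ 0.6271.
#ebc7d7 → (235, 199, 215); #84eb8d → (132, 235, 141).
R = 235 + 0.6271 × (132 − 235) = 170.409 → 170
G = 199 + 0.6271 × (235 − 199) = 221.576 → 222
B = 215 + 0.6271 × (141 − 215) = 168.595 → 169

(170, 222, 169)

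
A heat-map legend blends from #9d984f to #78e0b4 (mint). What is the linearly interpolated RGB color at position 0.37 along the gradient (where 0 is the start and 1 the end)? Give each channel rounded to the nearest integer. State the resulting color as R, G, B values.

(143, 179, 116)

#9d984f → (157, 152, 79); #78e0b4 → (120, 224, 180).
R = 157 + 0.37 × (120 − 157) = 157 + 0.37 × -37 = 143.31 → 143
G = 152 + 0.37 × (224 − 152) = 152 + 0.37 × 72 = 178.64 → 179
B = 79 + 0.37 × (180 − 79) = 79 + 0.37 × 101 = 116.37 → 116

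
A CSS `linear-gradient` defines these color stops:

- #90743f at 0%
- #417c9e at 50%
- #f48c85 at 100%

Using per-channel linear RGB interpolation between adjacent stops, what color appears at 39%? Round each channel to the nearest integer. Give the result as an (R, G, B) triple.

39% lies between the 0% and 50% stops, so the local fraction is t = (39 − 0)/(50 − 0) = 39/50 ≈ 0.78.
#90743f → (144, 116, 63); #417c9e → (65, 124, 158).
R = 144 + 0.78 × (65 − 144) = 82.38 → 82
G = 116 + 0.78 × (124 − 116) = 122.24 → 122
B = 63 + 0.78 × (158 − 63) = 137.1 → 137

(82, 122, 137)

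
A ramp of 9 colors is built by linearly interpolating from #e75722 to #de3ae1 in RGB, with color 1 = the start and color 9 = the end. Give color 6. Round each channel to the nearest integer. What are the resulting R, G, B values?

(225, 69, 153)

With 9 swatches and endpoints inclusive, swatch 6 sits at t = (6 − 1)/(9 − 1) = 5/8 ≈ 0.625.
#e75722 → (231, 87, 34); #de3ae1 → (222, 58, 225).
R = 231 + 0.625 × (222 − 231) = 225.375 → 225
G = 87 + 0.625 × (58 − 87) = 68.875 → 69
B = 34 + 0.625 × (225 − 34) = 153.375 → 153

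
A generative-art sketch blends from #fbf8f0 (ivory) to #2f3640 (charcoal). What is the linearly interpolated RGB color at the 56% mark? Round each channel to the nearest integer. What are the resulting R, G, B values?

#fbf8f0 → (251, 248, 240); #2f3640 → (47, 54, 64).
56% corresponds to t = 0.56.
R = 251 + 0.56 × (47 − 251) = 251 + 0.56 × -204 = 136.76 → 137
G = 248 + 0.56 × (54 − 248) = 248 + 0.56 × -194 = 139.36 → 139
B = 240 + 0.56 × (64 − 240) = 240 + 0.56 × -176 = 141.44 → 141
So the blended color is (137, 139, 141), about #898b8d.

(137, 139, 141)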